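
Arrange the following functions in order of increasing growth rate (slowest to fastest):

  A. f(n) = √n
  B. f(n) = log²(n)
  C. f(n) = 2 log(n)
C < B < A

Comparing growth rates:
C = 2 log(n) is O(log n)
B = log²(n) is O(log² n)
A = √n is O(√n)

Therefore, the order from slowest to fastest is: C < B < A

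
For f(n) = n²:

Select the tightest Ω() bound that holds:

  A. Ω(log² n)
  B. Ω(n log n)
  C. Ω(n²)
C

f(n) = n² is Ω(n²).
All listed options are valid Big-Ω bounds (lower bounds),
but Ω(n²) is the tightest (largest valid bound).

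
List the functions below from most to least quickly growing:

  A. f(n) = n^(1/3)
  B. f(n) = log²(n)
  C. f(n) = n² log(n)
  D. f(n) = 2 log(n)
C > A > B > D

Comparing growth rates:
C = n² log(n) is O(n² log n)
A = n^(1/3) is O(n^(1/3))
B = log²(n) is O(log² n)
D = 2 log(n) is O(log n)

Therefore, the order from fastest to slowest is: C > A > B > D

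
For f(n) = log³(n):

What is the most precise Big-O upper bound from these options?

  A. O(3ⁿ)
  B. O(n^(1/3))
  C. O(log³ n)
C

f(n) = log³(n) is O(log³ n).
All listed options are valid Big-O bounds (upper bounds),
but O(log³ n) is the tightest (smallest valid bound).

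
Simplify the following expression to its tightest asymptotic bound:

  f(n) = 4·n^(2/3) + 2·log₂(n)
Θ(n^(2/3))

Order the terms by growth rate: 2·log₂(n) ≺ 4·n^(2/3).
The fastest-growing term 4·n^(2/3) dominates as n → ∞; dropping its constant factor gives Θ(n^(2/3)).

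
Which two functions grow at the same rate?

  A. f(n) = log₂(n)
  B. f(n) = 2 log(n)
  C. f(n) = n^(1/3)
A and B

Examining each function:
  A. log₂(n) is O(log n)
  B. 2 log(n) is O(log n)
  C. n^(1/3) is O(n^(1/3))

Functions A and B both have the same complexity class.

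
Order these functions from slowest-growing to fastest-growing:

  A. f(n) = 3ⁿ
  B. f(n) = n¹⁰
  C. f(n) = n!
B < A < C

Comparing growth rates:
B = n¹⁰ is O(n¹⁰)
A = 3ⁿ is O(3ⁿ)
C = n! is O(n!)

Therefore, the order from slowest to fastest is: B < A < C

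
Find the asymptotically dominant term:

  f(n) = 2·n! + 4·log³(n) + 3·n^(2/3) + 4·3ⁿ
2·n!

Looking at each term:
  - 2·n! is O(n!)
  - 4·log³(n) is O(log³ n)
  - 3·n^(2/3) is O(n^(2/3))
  - 4·3ⁿ is O(3ⁿ)

The term 2·n! (O(n!)) grows fastest and dominates all others.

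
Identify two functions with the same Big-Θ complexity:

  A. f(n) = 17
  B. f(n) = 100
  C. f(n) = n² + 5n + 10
A and B

Examining each function:
  A. 17 is O(1)
  B. 100 is O(1)
  C. n² + 5n + 10 is O(n²)

Functions A and B both have the same complexity class.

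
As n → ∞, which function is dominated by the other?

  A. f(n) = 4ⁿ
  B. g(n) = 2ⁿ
B

f(n) = 4ⁿ is O(4ⁿ), while g(n) = 2ⁿ is O(2ⁿ).
Since O(2ⁿ) grows slower than O(4ⁿ), g(n) is dominated.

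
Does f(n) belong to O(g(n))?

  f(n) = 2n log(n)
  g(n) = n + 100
False

f(n) = 2n log(n) is O(n log n), and g(n) = n + 100 is O(n).
Since O(n log n) grows faster than O(n), f(n) = O(g(n)) is false.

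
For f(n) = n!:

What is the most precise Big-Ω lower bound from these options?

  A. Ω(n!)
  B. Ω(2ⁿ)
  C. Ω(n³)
A

f(n) = n! is Ω(n!).
All listed options are valid Big-Ω bounds (lower bounds),
but Ω(n!) is the tightest (largest valid bound).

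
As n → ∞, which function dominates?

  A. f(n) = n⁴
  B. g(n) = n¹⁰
B

f(n) = n⁴ is O(n⁴), while g(n) = n¹⁰ is O(n¹⁰).
Since O(n¹⁰) grows faster than O(n⁴), g(n) dominates.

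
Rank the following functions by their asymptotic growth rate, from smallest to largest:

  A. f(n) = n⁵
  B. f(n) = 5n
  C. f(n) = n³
B < C < A

Comparing growth rates:
B = 5n is O(n)
C = n³ is O(n³)
A = n⁵ is O(n⁵)

Therefore, the order from slowest to fastest is: B < C < A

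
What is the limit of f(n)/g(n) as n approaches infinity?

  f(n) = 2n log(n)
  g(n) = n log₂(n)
log(4)

Since 2n log(n) and n log₂(n) have the same growth rate (O(n log n)),
the ratio converges to a constant: log(4).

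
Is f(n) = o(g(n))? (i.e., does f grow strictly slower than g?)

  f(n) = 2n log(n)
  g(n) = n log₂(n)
False

f(n) = 2n log(n) is O(n log n), and g(n) = n log₂(n) is O(n log n).
Since they have the same growth rate, f(n) = o(g(n)) is false.
(f = o(g) requires f to grow strictly slower, not equal.)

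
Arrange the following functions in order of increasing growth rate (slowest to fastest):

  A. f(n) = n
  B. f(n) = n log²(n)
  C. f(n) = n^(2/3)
C < A < B

Comparing growth rates:
C = n^(2/3) is O(n^(2/3))
A = n is O(n)
B = n log²(n) is O(n log² n)

Therefore, the order from slowest to fastest is: C < A < B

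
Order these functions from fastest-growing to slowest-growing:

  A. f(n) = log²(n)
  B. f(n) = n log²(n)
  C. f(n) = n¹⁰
C > B > A

Comparing growth rates:
C = n¹⁰ is O(n¹⁰)
B = n log²(n) is O(n log² n)
A = log²(n) is O(log² n)

Therefore, the order from fastest to slowest is: C > B > A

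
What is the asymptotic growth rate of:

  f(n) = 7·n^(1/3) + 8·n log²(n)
Θ(n log² n)

Order the terms by growth rate: 7·n^(1/3) ≺ 8·n log²(n).
The fastest-growing term 8·n log²(n) dominates as n → ∞; dropping its constant factor gives Θ(n log² n).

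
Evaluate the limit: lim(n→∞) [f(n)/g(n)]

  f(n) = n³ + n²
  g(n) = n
∞

Since n³ + n² (O(n³)) grows faster than n (O(n)),
the ratio f(n)/g(n) → ∞ as n → ∞.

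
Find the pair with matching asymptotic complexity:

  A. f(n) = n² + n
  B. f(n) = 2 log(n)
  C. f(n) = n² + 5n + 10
A and C

Examining each function:
  A. n² + n is O(n²)
  B. 2 log(n) is O(log n)
  C. n² + 5n + 10 is O(n²)

Functions A and C both have the same complexity class.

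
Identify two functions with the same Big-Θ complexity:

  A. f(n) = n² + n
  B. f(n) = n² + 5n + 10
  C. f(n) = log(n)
A and B

Examining each function:
  A. n² + n is O(n²)
  B. n² + 5n + 10 is O(n²)
  C. log(n) is O(log n)

Functions A and B both have the same complexity class.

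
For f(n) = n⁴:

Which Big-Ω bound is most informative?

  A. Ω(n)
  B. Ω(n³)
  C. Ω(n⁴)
C

f(n) = n⁴ is Ω(n⁴).
All listed options are valid Big-Ω bounds (lower bounds),
but Ω(n⁴) is the tightest (largest valid bound).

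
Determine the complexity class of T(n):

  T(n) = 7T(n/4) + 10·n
Θ(n^log₄(7))

Master Theorem: a = 7, b = 4, f(n) = 10·n.
Compute the critical exponent d = log₄(7) = 1.404.
Compare f(n) = Θ(n) against n^d:
  k = 1 < d = 1.404, so f(n) = O(n^(d-ε)) — Case 1.
  The recursion cost dominates: T(n) = Θ(n^d) = Θ(n^log₄(7)).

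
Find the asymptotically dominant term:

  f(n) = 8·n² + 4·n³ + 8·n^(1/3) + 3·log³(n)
4·n³

Looking at each term:
  - 8·n² is O(n²)
  - 4·n³ is O(n³)
  - 8·n^(1/3) is O(n^(1/3))
  - 3·log³(n) is O(log³ n)

The term 4·n³ (O(n³)) grows fastest and dominates all others.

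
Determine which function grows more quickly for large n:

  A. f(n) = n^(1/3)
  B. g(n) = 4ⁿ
B

f(n) = n^(1/3) is O(n^(1/3)), while g(n) = 4ⁿ is O(4ⁿ).
Since O(4ⁿ) grows faster than O(n^(1/3)), g(n) dominates.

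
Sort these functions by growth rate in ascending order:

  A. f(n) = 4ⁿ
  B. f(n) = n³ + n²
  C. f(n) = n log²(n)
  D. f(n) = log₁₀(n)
D < C < B < A

Comparing growth rates:
D = log₁₀(n) is O(log n)
C = n log²(n) is O(n log² n)
B = n³ + n² is O(n³)
A = 4ⁿ is O(4ⁿ)

Therefore, the order from slowest to fastest is: D < C < B < A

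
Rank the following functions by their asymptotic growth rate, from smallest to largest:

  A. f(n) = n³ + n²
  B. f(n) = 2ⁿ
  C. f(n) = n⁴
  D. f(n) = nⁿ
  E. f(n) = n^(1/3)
E < A < C < B < D

Comparing growth rates:
E = n^(1/3) is O(n^(1/3))
A = n³ + n² is O(n³)
C = n⁴ is O(n⁴)
B = 2ⁿ is O(2ⁿ)
D = nⁿ is O(nⁿ)

Therefore, the order from slowest to fastest is: E < A < C < B < D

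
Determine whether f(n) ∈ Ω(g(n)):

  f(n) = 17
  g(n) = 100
True

f(n) = 17 and g(n) = 100 are both O(1).
Big-Ω permits equal growth rates (f ≥ c·g for some c > 0), so f(n) = Ω(g(n)) is true.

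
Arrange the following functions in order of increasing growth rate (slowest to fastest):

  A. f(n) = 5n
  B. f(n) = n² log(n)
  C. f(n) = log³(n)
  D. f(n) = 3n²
C < A < D < B

Comparing growth rates:
C = log³(n) is O(log³ n)
A = 5n is O(n)
D = 3n² is O(n²)
B = n² log(n) is O(n² log n)

Therefore, the order from slowest to fastest is: C < A < D < B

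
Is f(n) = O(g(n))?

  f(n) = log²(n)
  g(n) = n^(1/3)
True

f(n) = log²(n) is O(log² n), and g(n) = n^(1/3) is O(n^(1/3)).
Since O(log² n) ⊆ O(n^(1/3)) (f grows no faster than g), f(n) = O(g(n)) is true.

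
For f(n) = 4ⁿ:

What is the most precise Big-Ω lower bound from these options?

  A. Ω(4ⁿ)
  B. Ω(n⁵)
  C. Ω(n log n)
A

f(n) = 4ⁿ is Ω(4ⁿ).
All listed options are valid Big-Ω bounds (lower bounds),
but Ω(4ⁿ) is the tightest (largest valid bound).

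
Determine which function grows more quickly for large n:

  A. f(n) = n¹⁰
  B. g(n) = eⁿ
B

f(n) = n¹⁰ is O(n¹⁰), while g(n) = eⁿ is O(eⁿ).
Since O(eⁿ) grows faster than O(n¹⁰), g(n) dominates.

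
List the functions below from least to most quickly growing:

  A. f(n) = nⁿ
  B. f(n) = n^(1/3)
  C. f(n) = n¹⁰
B < C < A

Comparing growth rates:
B = n^(1/3) is O(n^(1/3))
C = n¹⁰ is O(n¹⁰)
A = nⁿ is O(nⁿ)

Therefore, the order from slowest to fastest is: B < C < A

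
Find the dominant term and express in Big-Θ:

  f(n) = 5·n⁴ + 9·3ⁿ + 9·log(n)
Θ(3ⁿ)

Order the terms by growth rate: 9·log(n) ≺ 5·n⁴ ≺ 9·3ⁿ.
The fastest-growing term 9·3ⁿ dominates as n → ∞; dropping its constant factor gives Θ(3ⁿ).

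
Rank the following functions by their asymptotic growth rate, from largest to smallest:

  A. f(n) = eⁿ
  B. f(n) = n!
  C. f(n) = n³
B > A > C

Comparing growth rates:
B = n! is O(n!)
A = eⁿ is O(eⁿ)
C = n³ is O(n³)

Therefore, the order from fastest to slowest is: B > A > C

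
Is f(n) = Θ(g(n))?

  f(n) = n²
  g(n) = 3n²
True

f(n) = n² and g(n) = 3n² are both O(n²).
Since they have the same asymptotic growth rate, f(n) = Θ(g(n)) is true.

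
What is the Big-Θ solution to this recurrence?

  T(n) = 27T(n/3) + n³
Θ(n³ log n)

Master Theorem: a = 27, b = 3, f(n) = n³.
Compute the critical exponent d = log₃(27) = 3.
Compare f(n) = Θ(n³) against n^d:
  k = 3 = d, so f(n) = Θ(n^d) — Case 2.
  Work is balanced across levels: T(n) = Θ(n^d log n) = Θ(n³ log n).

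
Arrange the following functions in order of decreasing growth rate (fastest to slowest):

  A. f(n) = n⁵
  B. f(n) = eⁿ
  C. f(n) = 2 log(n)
B > A > C

Comparing growth rates:
B = eⁿ is O(eⁿ)
A = n⁵ is O(n⁵)
C = 2 log(n) is O(log n)

Therefore, the order from fastest to slowest is: B > A > C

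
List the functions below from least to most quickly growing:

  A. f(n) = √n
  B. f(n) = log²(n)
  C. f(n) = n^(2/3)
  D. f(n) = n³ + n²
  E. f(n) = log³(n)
B < E < A < C < D

Comparing growth rates:
B = log²(n) is O(log² n)
E = log³(n) is O(log³ n)
A = √n is O(√n)
C = n^(2/3) is O(n^(2/3))
D = n³ + n² is O(n³)

Therefore, the order from slowest to fastest is: B < E < A < C < D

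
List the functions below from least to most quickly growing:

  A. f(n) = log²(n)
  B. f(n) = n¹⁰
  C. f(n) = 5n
A < C < B

Comparing growth rates:
A = log²(n) is O(log² n)
C = 5n is O(n)
B = n¹⁰ is O(n¹⁰)

Therefore, the order from slowest to fastest is: A < C < B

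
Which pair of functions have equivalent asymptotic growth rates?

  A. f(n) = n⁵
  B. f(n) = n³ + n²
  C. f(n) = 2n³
B and C

Examining each function:
  A. n⁵ is O(n⁵)
  B. n³ + n² is O(n³)
  C. 2n³ is O(n³)

Functions B and C both have the same complexity class.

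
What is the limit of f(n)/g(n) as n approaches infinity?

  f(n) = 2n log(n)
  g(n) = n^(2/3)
∞

Since 2n log(n) (O(n log n)) grows faster than n^(2/3) (O(n^(2/3))),
the ratio f(n)/g(n) → ∞ as n → ∞.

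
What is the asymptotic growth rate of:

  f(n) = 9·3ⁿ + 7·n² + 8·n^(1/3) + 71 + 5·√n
Θ(3ⁿ)

Order the terms by growth rate: 71 ≺ 8·n^(1/3) ≺ 5·√n ≺ 7·n² ≺ 9·3ⁿ.
The fastest-growing term 9·3ⁿ dominates as n → ∞; dropping its constant factor gives Θ(3ⁿ).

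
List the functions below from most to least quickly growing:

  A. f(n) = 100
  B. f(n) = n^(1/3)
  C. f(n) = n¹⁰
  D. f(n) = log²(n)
C > B > D > A

Comparing growth rates:
C = n¹⁰ is O(n¹⁰)
B = n^(1/3) is O(n^(1/3))
D = log²(n) is O(log² n)
A = 100 is O(1)

Therefore, the order from fastest to slowest is: C > B > D > A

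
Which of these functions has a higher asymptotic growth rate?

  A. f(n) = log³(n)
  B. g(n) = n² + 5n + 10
B

f(n) = log³(n) is O(log³ n), while g(n) = n² + 5n + 10 is O(n²).
Since O(n²) grows faster than O(log³ n), g(n) dominates.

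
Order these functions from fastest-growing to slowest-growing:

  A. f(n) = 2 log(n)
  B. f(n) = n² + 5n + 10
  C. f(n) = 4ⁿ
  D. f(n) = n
C > B > D > A

Comparing growth rates:
C = 4ⁿ is O(4ⁿ)
B = n² + 5n + 10 is O(n²)
D = n is O(n)
A = 2 log(n) is O(log n)

Therefore, the order from fastest to slowest is: C > B > D > A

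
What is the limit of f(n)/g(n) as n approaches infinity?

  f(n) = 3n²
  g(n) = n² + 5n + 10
3

Since 3n² and n² + 5n + 10 have the same growth rate (O(n²)),
the ratio converges to a constant: 3.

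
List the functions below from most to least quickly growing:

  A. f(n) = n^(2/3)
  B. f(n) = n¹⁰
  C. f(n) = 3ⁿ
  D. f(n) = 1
C > B > A > D

Comparing growth rates:
C = 3ⁿ is O(3ⁿ)
B = n¹⁰ is O(n¹⁰)
A = n^(2/3) is O(n^(2/3))
D = 1 is O(1)

Therefore, the order from fastest to slowest is: C > B > A > D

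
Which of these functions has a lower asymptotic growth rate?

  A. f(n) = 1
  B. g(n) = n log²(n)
A

f(n) = 1 is O(1), while g(n) = n log²(n) is O(n log² n).
Since O(1) grows slower than O(n log² n), f(n) is dominated.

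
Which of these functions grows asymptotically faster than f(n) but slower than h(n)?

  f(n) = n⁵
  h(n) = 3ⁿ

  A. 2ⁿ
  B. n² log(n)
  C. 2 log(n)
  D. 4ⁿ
A

We need g(n) with n⁵ = o(g(n)) and g(n) = o(3ⁿ), i.e. O(n⁵) ≺ g ≺ O(3ⁿ).
Check each option:
  A. 2ⁿ — O(2ⁿ) is strictly between O(n⁵) and O(3ⁿ) ✓
  B. n² log(n) — O(n² log n) does not grow strictly faster than f(n)
  C. 2 log(n) — O(log n) does not grow strictly faster than f(n)
  D. 4ⁿ — O(4ⁿ) does not grow strictly slower than h(n)

Only option A (2ⁿ) lies strictly between.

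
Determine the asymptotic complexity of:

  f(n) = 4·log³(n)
O(log³ n)

The dominant term in 4·log³(n) is 4·log³(n), which is Θ(log³ n).
Constants are absorbed, so the tightest bound is O(log³ n).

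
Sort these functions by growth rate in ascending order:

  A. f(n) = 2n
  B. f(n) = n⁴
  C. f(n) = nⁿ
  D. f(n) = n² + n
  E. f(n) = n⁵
A < D < B < E < C

Comparing growth rates:
A = 2n is O(n)
D = n² + n is O(n²)
B = n⁴ is O(n⁴)
E = n⁵ is O(n⁵)
C = nⁿ is O(nⁿ)

Therefore, the order from slowest to fastest is: A < D < B < E < C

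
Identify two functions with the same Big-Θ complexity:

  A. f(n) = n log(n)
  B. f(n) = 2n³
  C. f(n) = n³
B and C

Examining each function:
  A. n log(n) is O(n log n)
  B. 2n³ is O(n³)
  C. n³ is O(n³)

Functions B and C both have the same complexity class.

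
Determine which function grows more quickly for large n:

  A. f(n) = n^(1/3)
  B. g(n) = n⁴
B

f(n) = n^(1/3) is O(n^(1/3)), while g(n) = n⁴ is O(n⁴).
Since O(n⁴) grows faster than O(n^(1/3)), g(n) dominates.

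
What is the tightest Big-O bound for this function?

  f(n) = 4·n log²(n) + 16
O(n log² n)

The dominant term in 4·n log²(n) + 16 is 4·n log²(n), which is Θ(n log² n).
Lower-order terms (16) are asymptotically negligible.
Constants are absorbed, so the tightest bound is O(n log² n).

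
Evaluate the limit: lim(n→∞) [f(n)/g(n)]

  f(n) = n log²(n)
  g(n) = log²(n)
∞

Since n log²(n) (O(n log² n)) grows faster than log²(n) (O(log² n)),
the ratio f(n)/g(n) → ∞ as n → ∞.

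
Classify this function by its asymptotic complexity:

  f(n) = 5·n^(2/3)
O(n^(2/3))

The dominant term in 5·n^(2/3) is 5·n^(2/3), which is Θ(n^(2/3)).
Constants are absorbed, so the tightest bound is O(n^(2/3)).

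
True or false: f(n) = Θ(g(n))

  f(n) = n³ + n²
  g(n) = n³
True

f(n) = n³ + n² and g(n) = n³ are both O(n³).
Since they have the same asymptotic growth rate, f(n) = Θ(g(n)) is true.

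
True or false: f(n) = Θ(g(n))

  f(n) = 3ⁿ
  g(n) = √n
False

f(n) = 3ⁿ is O(3ⁿ), and g(n) = √n is O(√n).
Since they have different growth rates, f(n) = Θ(g(n)) is false.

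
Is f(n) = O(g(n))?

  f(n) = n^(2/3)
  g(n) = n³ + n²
True

f(n) = n^(2/3) is O(n^(2/3)), and g(n) = n³ + n² is O(n³).
Since O(n^(2/3)) ⊆ O(n³) (f grows no faster than g), f(n) = O(g(n)) is true.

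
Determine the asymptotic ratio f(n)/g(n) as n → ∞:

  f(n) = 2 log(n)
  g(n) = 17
∞

Since 2 log(n) (O(log n)) grows faster than 17 (O(1)),
the ratio f(n)/g(n) → ∞ as n → ∞.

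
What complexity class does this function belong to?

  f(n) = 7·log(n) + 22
O(log n)

The dominant term in 7·log(n) + 22 is 7·log(n), which is Θ(log n).
Lower-order terms (22) are asymptotically negligible.
Constants are absorbed, so the tightest bound is O(log n).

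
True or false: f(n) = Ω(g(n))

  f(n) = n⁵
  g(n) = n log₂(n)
True

f(n) = n⁵ is O(n⁵), and g(n) = n log₂(n) is O(n log n).
Since O(n⁵) grows at least as fast as O(n log n), f(n) = Ω(g(n)) is true.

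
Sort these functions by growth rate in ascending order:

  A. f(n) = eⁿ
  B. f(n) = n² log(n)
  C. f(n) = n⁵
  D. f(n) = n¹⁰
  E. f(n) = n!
B < C < D < A < E

Comparing growth rates:
B = n² log(n) is O(n² log n)
C = n⁵ is O(n⁵)
D = n¹⁰ is O(n¹⁰)
A = eⁿ is O(eⁿ)
E = n! is O(n!)

Therefore, the order from slowest to fastest is: B < C < D < A < E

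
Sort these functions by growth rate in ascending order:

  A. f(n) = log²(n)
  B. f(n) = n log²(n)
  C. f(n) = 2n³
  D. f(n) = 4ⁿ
A < B < C < D

Comparing growth rates:
A = log²(n) is O(log² n)
B = n log²(n) is O(n log² n)
C = 2n³ is O(n³)
D = 4ⁿ is O(4ⁿ)

Therefore, the order from slowest to fastest is: A < B < C < D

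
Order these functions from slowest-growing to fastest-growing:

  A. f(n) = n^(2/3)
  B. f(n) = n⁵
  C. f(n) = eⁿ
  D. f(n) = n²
A < D < B < C

Comparing growth rates:
A = n^(2/3) is O(n^(2/3))
D = n² is O(n²)
B = n⁵ is O(n⁵)
C = eⁿ is O(eⁿ)

Therefore, the order from slowest to fastest is: A < D < B < C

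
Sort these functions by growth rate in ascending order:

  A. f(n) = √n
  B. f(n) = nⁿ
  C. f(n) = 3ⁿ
A < C < B

Comparing growth rates:
A = √n is O(√n)
C = 3ⁿ is O(3ⁿ)
B = nⁿ is O(nⁿ)

Therefore, the order from slowest to fastest is: A < C < B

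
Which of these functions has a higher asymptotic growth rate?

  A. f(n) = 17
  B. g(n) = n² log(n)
B

f(n) = 17 is O(1), while g(n) = n² log(n) is O(n² log n).
Since O(n² log n) grows faster than O(1), g(n) dominates.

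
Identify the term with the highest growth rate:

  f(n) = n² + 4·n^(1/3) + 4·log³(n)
n²

Looking at each term:
  - n² is O(n²)
  - 4·n^(1/3) is O(n^(1/3))
  - 4·log³(n) is O(log³ n)

The term n² (O(n²)) grows fastest and dominates all others.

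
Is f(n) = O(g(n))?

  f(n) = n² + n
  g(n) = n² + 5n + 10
True

f(n) = n² + n and g(n) = n² + 5n + 10 are both O(n²).
Big-O permits equal growth rates (f ≤ c·g for some c), so f(n) = O(g(n)) is true.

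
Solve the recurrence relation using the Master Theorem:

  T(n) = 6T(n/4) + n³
Θ(n³)

Master Theorem: a = 6, b = 4, f(n) = n³.
Compute the critical exponent d = log₄(6) = 1.292.
Compare f(n) = Θ(n³) against n^d:
  k = 3 > d = 1.292, so f(n) = Ω(n^(d+ε)) — Case 3.
  Regularity: a·(n/b)^3/n^3 = a/b^3 = 6/64 < 1 ✓.
  The top-level work dominates: T(n) = Θ(f(n)) = Θ(n³).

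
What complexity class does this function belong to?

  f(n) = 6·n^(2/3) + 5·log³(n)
O(n^(2/3))

The dominant term in 6·n^(2/3) + 5·log³(n) is 6·n^(2/3), which is Θ(n^(2/3)).
Lower-order terms (5·log³(n)) are asymptotically negligible.
Constants are absorbed, so the tightest bound is O(n^(2/3)).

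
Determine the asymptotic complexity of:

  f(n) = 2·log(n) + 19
O(log n)

The dominant term in 2·log(n) + 19 is 2·log(n), which is Θ(log n).
Lower-order terms (19) are asymptotically negligible.
Constants are absorbed, so the tightest bound is O(log n).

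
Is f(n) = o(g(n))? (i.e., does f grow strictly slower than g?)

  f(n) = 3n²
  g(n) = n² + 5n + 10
False

f(n) = 3n² is O(n²), and g(n) = n² + 5n + 10 is O(n²).
Since they have the same growth rate, f(n) = o(g(n)) is false.
(f = o(g) requires f to grow strictly slower, not equal.)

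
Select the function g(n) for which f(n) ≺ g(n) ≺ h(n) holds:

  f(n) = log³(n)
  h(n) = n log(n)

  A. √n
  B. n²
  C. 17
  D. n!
A

We need g(n) with log³(n) = o(g(n)) and g(n) = o(n log(n)), i.e. O(log³ n) ≺ g ≺ O(n log n).
Check each option:
  A. √n — O(√n) is strictly between O(log³ n) and O(n log n) ✓
  B. n² — O(n²) does not grow strictly slower than h(n)
  C. 17 — O(1) does not grow strictly faster than f(n)
  D. n! — O(n!) does not grow strictly slower than h(n)

Only option A (√n) lies strictly between.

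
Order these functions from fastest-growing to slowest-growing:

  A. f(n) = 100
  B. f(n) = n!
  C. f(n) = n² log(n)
B > C > A

Comparing growth rates:
B = n! is O(n!)
C = n² log(n) is O(n² log n)
A = 100 is O(1)

Therefore, the order from fastest to slowest is: B > C > A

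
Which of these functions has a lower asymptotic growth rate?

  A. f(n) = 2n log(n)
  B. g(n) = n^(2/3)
B

f(n) = 2n log(n) is O(n log n), while g(n) = n^(2/3) is O(n^(2/3)).
Since O(n^(2/3)) grows slower than O(n log n), g(n) is dominated.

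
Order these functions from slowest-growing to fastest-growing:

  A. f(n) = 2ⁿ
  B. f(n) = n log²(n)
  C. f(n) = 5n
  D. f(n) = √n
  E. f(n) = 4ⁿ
D < C < B < A < E

Comparing growth rates:
D = √n is O(√n)
C = 5n is O(n)
B = n log²(n) is O(n log² n)
A = 2ⁿ is O(2ⁿ)
E = 4ⁿ is O(4ⁿ)

Therefore, the order from slowest to fastest is: D < C < B < A < E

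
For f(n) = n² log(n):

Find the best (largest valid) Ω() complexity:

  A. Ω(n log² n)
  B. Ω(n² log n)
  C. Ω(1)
B

f(n) = n² log(n) is Ω(n² log n).
All listed options are valid Big-Ω bounds (lower bounds),
but Ω(n² log n) is the tightest (largest valid bound).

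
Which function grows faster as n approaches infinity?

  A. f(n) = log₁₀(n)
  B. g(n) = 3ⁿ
B

f(n) = log₁₀(n) is O(log n), while g(n) = 3ⁿ is O(3ⁿ).
Since O(3ⁿ) grows faster than O(log n), g(n) dominates.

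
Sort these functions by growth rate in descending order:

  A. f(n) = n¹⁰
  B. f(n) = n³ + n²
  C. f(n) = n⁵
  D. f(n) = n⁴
A > C > D > B

Comparing growth rates:
A = n¹⁰ is O(n¹⁰)
C = n⁵ is O(n⁵)
D = n⁴ is O(n⁴)
B = n³ + n² is O(n³)

Therefore, the order from fastest to slowest is: A > C > D > B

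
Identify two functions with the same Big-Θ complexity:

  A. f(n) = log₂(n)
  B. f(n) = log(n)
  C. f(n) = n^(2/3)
A and B

Examining each function:
  A. log₂(n) is O(log n)
  B. log(n) is O(log n)
  C. n^(2/3) is O(n^(2/3))

Functions A and B both have the same complexity class.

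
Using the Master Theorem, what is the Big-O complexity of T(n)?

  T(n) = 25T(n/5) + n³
Θ(n³)

Master Theorem: a = 25, b = 5, f(n) = n³.
Compute the critical exponent d = log₅(25) = 2.
Compare f(n) = Θ(n³) against n^d:
  k = 3 > d = 2, so f(n) = Ω(n^(d+ε)) — Case 3.
  Regularity: a·(n/b)^3/n^3 = a/b^3 = 25/125 < 1 ✓.
  The top-level work dominates: T(n) = Θ(f(n)) = Θ(n³).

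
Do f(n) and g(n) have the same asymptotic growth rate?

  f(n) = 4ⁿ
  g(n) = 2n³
False

f(n) = 4ⁿ is O(4ⁿ), and g(n) = 2n³ is O(n³).
Since they have different growth rates, f(n) = Θ(g(n)) is false.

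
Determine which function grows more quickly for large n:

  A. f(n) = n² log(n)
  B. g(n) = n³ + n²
B

f(n) = n² log(n) is O(n² log n), while g(n) = n³ + n² is O(n³).
Since O(n³) grows faster than O(n² log n), g(n) dominates.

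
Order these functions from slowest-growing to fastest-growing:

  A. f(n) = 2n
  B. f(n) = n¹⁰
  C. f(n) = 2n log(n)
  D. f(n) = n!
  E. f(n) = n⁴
A < C < E < B < D

Comparing growth rates:
A = 2n is O(n)
C = 2n log(n) is O(n log n)
E = n⁴ is O(n⁴)
B = n¹⁰ is O(n¹⁰)
D = n! is O(n!)

Therefore, the order from slowest to fastest is: A < C < E < B < D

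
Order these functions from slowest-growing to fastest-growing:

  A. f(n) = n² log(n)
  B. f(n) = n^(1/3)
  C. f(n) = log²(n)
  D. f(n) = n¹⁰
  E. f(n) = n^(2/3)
C < B < E < A < D

Comparing growth rates:
C = log²(n) is O(log² n)
B = n^(1/3) is O(n^(1/3))
E = n^(2/3) is O(n^(2/3))
A = n² log(n) is O(n² log n)
D = n¹⁰ is O(n¹⁰)

Therefore, the order from slowest to fastest is: C < B < E < A < D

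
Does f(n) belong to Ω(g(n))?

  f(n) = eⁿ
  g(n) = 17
True

f(n) = eⁿ is O(eⁿ), and g(n) = 17 is O(1).
Since O(eⁿ) grows at least as fast as O(1), f(n) = Ω(g(n)) is true.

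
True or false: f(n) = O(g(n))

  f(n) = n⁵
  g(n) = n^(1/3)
False

f(n) = n⁵ is O(n⁵), and g(n) = n^(1/3) is O(n^(1/3)).
Since O(n⁵) grows faster than O(n^(1/3)), f(n) = O(g(n)) is false.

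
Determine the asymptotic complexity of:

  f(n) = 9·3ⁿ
O(3ⁿ)

The dominant term in 9·3ⁿ is 9·3ⁿ, which is Θ(3ⁿ).
Constants are absorbed, so the tightest bound is O(3ⁿ).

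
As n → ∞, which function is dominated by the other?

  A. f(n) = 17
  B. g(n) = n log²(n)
A

f(n) = 17 is O(1), while g(n) = n log²(n) is O(n log² n).
Since O(1) grows slower than O(n log² n), f(n) is dominated.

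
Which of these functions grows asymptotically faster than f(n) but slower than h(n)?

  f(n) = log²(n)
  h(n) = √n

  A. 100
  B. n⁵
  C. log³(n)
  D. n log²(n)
C

We need g(n) with log²(n) = o(g(n)) and g(n) = o(√n), i.e. O(log² n) ≺ g ≺ O(√n).
Check each option:
  A. 100 — O(1) does not grow strictly faster than f(n)
  B. n⁵ — O(n⁵) does not grow strictly slower than h(n)
  C. log³(n) — O(log³ n) is strictly between O(log² n) and O(√n) ✓
  D. n log²(n) — O(n log² n) does not grow strictly slower than h(n)

Only option C (log³(n)) lies strictly between.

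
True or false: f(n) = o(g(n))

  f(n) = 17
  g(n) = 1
False

f(n) = 17 is O(1), and g(n) = 1 is O(1).
Since they have the same growth rate, f(n) = o(g(n)) is false.
(f = o(g) requires f to grow strictly slower, not equal.)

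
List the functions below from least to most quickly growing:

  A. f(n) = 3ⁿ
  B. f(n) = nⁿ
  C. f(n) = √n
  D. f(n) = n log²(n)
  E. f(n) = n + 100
C < E < D < A < B

Comparing growth rates:
C = √n is O(√n)
E = n + 100 is O(n)
D = n log²(n) is O(n log² n)
A = 3ⁿ is O(3ⁿ)
B = nⁿ is O(nⁿ)

Therefore, the order from slowest to fastest is: C < E < D < A < B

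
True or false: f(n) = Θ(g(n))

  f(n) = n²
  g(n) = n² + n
True

f(n) = n² and g(n) = n² + n are both O(n²).
Since they have the same asymptotic growth rate, f(n) = Θ(g(n)) is true.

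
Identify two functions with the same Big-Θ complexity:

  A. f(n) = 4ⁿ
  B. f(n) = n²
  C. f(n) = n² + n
B and C

Examining each function:
  A. 4ⁿ is O(4ⁿ)
  B. n² is O(n²)
  C. n² + n is O(n²)

Functions B and C both have the same complexity class.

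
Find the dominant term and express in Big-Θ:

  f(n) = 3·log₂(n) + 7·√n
Θ(√n)

Order the terms by growth rate: 3·log₂(n) ≺ 7·√n.
The fastest-growing term 7·√n dominates as n → ∞; dropping its constant factor gives Θ(√n).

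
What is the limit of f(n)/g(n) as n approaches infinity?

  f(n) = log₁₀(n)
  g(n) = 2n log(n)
0

Since log₁₀(n) (O(log n)) grows slower than 2n log(n) (O(n log n)),
the ratio f(n)/g(n) → 0 as n → ∞.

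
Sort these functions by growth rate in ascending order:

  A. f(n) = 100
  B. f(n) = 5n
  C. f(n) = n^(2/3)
A < C < B

Comparing growth rates:
A = 100 is O(1)
C = n^(2/3) is O(n^(2/3))
B = 5n is O(n)

Therefore, the order from slowest to fastest is: A < C < B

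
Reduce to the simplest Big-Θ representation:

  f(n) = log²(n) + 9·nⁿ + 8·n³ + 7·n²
Θ(nⁿ)

Order the terms by growth rate: log²(n) ≺ 7·n² ≺ 8·n³ ≺ 9·nⁿ.
The fastest-growing term 9·nⁿ dominates as n → ∞; dropping its constant factor gives Θ(nⁿ).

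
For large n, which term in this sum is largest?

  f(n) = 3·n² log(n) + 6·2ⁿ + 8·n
6·2ⁿ

Looking at each term:
  - 3·n² log(n) is O(n² log n)
  - 6·2ⁿ is O(2ⁿ)
  - 8·n is O(n)

The term 6·2ⁿ (O(2ⁿ)) grows fastest and dominates all others.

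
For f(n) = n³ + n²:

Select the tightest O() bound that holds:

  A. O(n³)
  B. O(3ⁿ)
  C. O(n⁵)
A

f(n) = n³ + n² is O(n³).
All listed options are valid Big-O bounds (upper bounds),
but O(n³) is the tightest (smallest valid bound).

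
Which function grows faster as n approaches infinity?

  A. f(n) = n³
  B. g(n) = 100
A

f(n) = n³ is O(n³), while g(n) = 100 is O(1).
Since O(n³) grows faster than O(1), f(n) dominates.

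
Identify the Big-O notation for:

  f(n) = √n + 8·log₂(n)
O(√n)

The dominant term in √n + 8·log₂(n) is √n, which is Θ(√n).
Lower-order terms (8·log₂(n)) are asymptotically negligible.
Constants are absorbed, so the tightest bound is O(√n).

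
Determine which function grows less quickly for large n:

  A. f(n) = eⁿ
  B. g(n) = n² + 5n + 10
B

f(n) = eⁿ is O(eⁿ), while g(n) = n² + 5n + 10 is O(n²).
Since O(n²) grows slower than O(eⁿ), g(n) is dominated.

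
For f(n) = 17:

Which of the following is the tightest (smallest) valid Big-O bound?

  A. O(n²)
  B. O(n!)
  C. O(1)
C

f(n) = 17 is O(1).
All listed options are valid Big-O bounds (upper bounds),
but O(1) is the tightest (smallest valid bound).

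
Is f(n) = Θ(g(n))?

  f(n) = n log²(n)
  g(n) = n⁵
False

f(n) = n log²(n) is O(n log² n), and g(n) = n⁵ is O(n⁵).
Since they have different growth rates, f(n) = Θ(g(n)) is false.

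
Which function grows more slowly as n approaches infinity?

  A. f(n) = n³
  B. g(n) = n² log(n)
B

f(n) = n³ is O(n³), while g(n) = n² log(n) is O(n² log n).
Since O(n² log n) grows slower than O(n³), g(n) is dominated.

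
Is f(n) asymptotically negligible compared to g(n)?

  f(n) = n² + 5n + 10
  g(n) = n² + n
False

f(n) = n² + 5n + 10 is O(n²), and g(n) = n² + n is O(n²).
Since they have the same growth rate, f(n) = o(g(n)) is false.
(f = o(g) requires f to grow strictly slower, not equal.)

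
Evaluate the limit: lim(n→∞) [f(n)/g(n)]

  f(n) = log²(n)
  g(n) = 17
∞

Since log²(n) (O(log² n)) grows faster than 17 (O(1)),
the ratio f(n)/g(n) → ∞ as n → ∞.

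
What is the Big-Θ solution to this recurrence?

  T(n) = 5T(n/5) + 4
Θ(n)

Master Theorem: a = 5, b = 5, f(n) = 4.
Compute the critical exponent d = log₅(5) = 1.
Compare f(n) = Θ(1) against n^d:
  k = 0 < d = 1, so f(n) = O(n^(d-ε)) — Case 1.
  The recursion cost dominates: T(n) = Θ(n^d) = Θ(n).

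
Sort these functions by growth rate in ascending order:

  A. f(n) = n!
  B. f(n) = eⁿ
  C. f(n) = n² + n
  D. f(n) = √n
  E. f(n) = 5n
D < E < C < B < A

Comparing growth rates:
D = √n is O(√n)
E = 5n is O(n)
C = n² + n is O(n²)
B = eⁿ is O(eⁿ)
A = n! is O(n!)

Therefore, the order from slowest to fastest is: D < E < C < B < A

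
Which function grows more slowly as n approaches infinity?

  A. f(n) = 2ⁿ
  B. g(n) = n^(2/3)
B

f(n) = 2ⁿ is O(2ⁿ), while g(n) = n^(2/3) is O(n^(2/3)).
Since O(n^(2/3)) grows slower than O(2ⁿ), g(n) is dominated.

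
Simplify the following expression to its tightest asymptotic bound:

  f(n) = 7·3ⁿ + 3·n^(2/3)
Θ(3ⁿ)

Order the terms by growth rate: 3·n^(2/3) ≺ 7·3ⁿ.
The fastest-growing term 7·3ⁿ dominates as n → ∞; dropping its constant factor gives Θ(3ⁿ).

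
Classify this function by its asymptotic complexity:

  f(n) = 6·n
O(n)

The dominant term in 6·n is 6·n, which is Θ(n).
Constants are absorbed, so the tightest bound is O(n).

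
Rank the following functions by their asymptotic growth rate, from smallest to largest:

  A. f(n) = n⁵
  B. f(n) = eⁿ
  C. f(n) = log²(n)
C < A < B

Comparing growth rates:
C = log²(n) is O(log² n)
A = n⁵ is O(n⁵)
B = eⁿ is O(eⁿ)

Therefore, the order from slowest to fastest is: C < A < B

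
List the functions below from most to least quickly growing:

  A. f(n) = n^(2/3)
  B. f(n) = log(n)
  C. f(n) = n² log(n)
C > A > B

Comparing growth rates:
C = n² log(n) is O(n² log n)
A = n^(2/3) is O(n^(2/3))
B = log(n) is O(log n)

Therefore, the order from fastest to slowest is: C > A > B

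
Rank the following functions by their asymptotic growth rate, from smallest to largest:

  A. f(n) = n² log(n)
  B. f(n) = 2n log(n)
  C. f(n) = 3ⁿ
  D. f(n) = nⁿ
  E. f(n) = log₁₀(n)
E < B < A < C < D

Comparing growth rates:
E = log₁₀(n) is O(log n)
B = 2n log(n) is O(n log n)
A = n² log(n) is O(n² log n)
C = 3ⁿ is O(3ⁿ)
D = nⁿ is O(nⁿ)

Therefore, the order from slowest to fastest is: E < B < A < C < D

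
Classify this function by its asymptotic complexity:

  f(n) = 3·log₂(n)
O(log n)

The dominant term in 3·log₂(n) is 3·log₂(n), which is Θ(log n).
Constants are absorbed, so the tightest bound is O(log n).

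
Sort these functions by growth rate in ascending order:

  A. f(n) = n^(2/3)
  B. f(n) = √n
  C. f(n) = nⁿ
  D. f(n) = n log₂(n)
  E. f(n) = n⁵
B < A < D < E < C

Comparing growth rates:
B = √n is O(√n)
A = n^(2/3) is O(n^(2/3))
D = n log₂(n) is O(n log n)
E = n⁵ is O(n⁵)
C = nⁿ is O(nⁿ)

Therefore, the order from slowest to fastest is: B < A < D < E < C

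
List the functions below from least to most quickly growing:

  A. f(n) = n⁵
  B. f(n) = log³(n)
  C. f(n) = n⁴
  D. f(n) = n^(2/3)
B < D < C < A

Comparing growth rates:
B = log³(n) is O(log³ n)
D = n^(2/3) is O(n^(2/3))
C = n⁴ is O(n⁴)
A = n⁵ is O(n⁵)

Therefore, the order from slowest to fastest is: B < D < C < A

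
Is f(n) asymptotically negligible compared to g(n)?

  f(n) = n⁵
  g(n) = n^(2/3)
False

f(n) = n⁵ is O(n⁵), and g(n) = n^(2/3) is O(n^(2/3)).
Since O(n⁵) grows faster than or equal to O(n^(2/3)), f(n) = o(g(n)) is false.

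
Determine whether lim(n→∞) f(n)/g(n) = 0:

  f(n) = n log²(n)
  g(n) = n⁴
True

f(n) = n log²(n) is O(n log² n), and g(n) = n⁴ is O(n⁴).
Since O(n log² n) grows strictly slower than O(n⁴), f(n) = o(g(n)) is true.
This means lim(n→∞) f(n)/g(n) = 0.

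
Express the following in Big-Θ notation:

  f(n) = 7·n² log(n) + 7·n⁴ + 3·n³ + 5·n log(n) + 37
Θ(n⁴)

Order the terms by growth rate: 37 ≺ 5·n log(n) ≺ 7·n² log(n) ≺ 3·n³ ≺ 7·n⁴.
The fastest-growing term 7·n⁴ dominates as n → ∞; dropping its constant factor gives Θ(n⁴).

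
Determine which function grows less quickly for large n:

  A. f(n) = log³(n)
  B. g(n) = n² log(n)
A

f(n) = log³(n) is O(log³ n), while g(n) = n² log(n) is O(n² log n).
Since O(log³ n) grows slower than O(n² log n), f(n) is dominated.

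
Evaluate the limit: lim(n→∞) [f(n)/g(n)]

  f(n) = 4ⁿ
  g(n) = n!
0

Since 4ⁿ (O(4ⁿ)) grows slower than n! (O(n!)),
the ratio f(n)/g(n) → 0 as n → ∞.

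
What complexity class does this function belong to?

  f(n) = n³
O(n³)

The dominant term in n³ is n³, which is Θ(n³).
Constants are absorbed, so the tightest bound is O(n³).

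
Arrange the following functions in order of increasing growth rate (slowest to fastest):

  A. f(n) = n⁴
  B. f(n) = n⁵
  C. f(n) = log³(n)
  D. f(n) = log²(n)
D < C < A < B

Comparing growth rates:
D = log²(n) is O(log² n)
C = log³(n) is O(log³ n)
A = n⁴ is O(n⁴)
B = n⁵ is O(n⁵)

Therefore, the order from slowest to fastest is: D < C < A < B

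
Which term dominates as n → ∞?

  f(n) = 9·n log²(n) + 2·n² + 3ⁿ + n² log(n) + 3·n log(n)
3ⁿ

Looking at each term:
  - 9·n log²(n) is O(n log² n)
  - 2·n² is O(n²)
  - 3ⁿ is O(3ⁿ)
  - n² log(n) is O(n² log n)
  - 3·n log(n) is O(n log n)

The term 3ⁿ (O(3ⁿ)) grows fastest and dominates all others.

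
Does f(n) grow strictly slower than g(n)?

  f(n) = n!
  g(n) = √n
False

f(n) = n! is O(n!), and g(n) = √n is O(√n).
Since O(n!) grows faster than or equal to O(√n), f(n) = o(g(n)) is false.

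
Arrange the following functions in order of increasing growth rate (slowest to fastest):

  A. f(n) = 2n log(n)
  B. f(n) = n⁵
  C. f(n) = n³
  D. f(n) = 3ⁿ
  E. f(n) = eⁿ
A < C < B < E < D

Comparing growth rates:
A = 2n log(n) is O(n log n)
C = n³ is O(n³)
B = n⁵ is O(n⁵)
E = eⁿ is O(eⁿ)
D = 3ⁿ is O(3ⁿ)

Therefore, the order from slowest to fastest is: A < C < B < E < D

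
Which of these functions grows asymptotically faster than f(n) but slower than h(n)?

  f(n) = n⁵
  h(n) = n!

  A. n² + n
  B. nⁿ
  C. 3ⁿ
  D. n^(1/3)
C

We need g(n) with n⁵ = o(g(n)) and g(n) = o(n!), i.e. O(n⁵) ≺ g ≺ O(n!).
Check each option:
  A. n² + n — O(n²) does not grow strictly faster than f(n)
  B. nⁿ — O(nⁿ) does not grow strictly slower than h(n)
  C. 3ⁿ — O(3ⁿ) is strictly between O(n⁵) and O(n!) ✓
  D. n^(1/3) — O(n^(1/3)) does not grow strictly faster than f(n)

Only option C (3ⁿ) lies strictly between.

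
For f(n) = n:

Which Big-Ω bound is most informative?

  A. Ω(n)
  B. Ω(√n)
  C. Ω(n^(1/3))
A

f(n) = n is Ω(n).
All listed options are valid Big-Ω bounds (lower bounds),
but Ω(n) is the tightest (largest valid bound).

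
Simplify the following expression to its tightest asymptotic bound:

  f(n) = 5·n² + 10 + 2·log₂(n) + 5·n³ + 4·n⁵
Θ(n⁵)

Order the terms by growth rate: 10 ≺ 2·log₂(n) ≺ 5·n² ≺ 5·n³ ≺ 4·n⁵.
The fastest-growing term 4·n⁵ dominates as n → ∞; dropping its constant factor gives Θ(n⁵).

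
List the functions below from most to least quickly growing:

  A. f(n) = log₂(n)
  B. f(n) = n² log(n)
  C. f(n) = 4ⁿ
C > B > A

Comparing growth rates:
C = 4ⁿ is O(4ⁿ)
B = n² log(n) is O(n² log n)
A = log₂(n) is O(log n)

Therefore, the order from fastest to slowest is: C > B > A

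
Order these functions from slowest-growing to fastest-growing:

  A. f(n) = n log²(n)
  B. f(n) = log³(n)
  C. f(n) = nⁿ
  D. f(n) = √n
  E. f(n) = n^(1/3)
B < E < D < A < C

Comparing growth rates:
B = log³(n) is O(log³ n)
E = n^(1/3) is O(n^(1/3))
D = √n is O(√n)
A = n log²(n) is O(n log² n)
C = nⁿ is O(nⁿ)

Therefore, the order from slowest to fastest is: B < E < D < A < C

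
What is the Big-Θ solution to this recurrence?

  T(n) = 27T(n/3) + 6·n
Θ(n³)

Master Theorem: a = 27, b = 3, f(n) = 6·n.
Compute the critical exponent d = log₃(27) = 3.
Compare f(n) = Θ(n) against n^d:
  k = 1 < d = 3, so f(n) = O(n^(d-ε)) — Case 1.
  The recursion cost dominates: T(n) = Θ(n^d) = Θ(n³).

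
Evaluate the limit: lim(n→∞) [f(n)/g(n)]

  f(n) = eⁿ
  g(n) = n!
0

Since eⁿ (O(eⁿ)) grows slower than n! (O(n!)),
the ratio f(n)/g(n) → 0 as n → ∞.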